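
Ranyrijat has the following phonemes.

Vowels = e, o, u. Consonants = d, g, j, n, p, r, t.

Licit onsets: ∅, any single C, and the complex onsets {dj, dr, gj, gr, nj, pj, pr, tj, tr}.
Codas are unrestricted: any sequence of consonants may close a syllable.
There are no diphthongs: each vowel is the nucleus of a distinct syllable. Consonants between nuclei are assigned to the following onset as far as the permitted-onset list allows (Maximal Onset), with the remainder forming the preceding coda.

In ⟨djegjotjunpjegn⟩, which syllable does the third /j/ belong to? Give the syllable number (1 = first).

Vowels present: e, o, u, e; each is a nucleus, giving 4 syllables.
Between /e/ (V1) and /o/ (V2): /gj/ is a licit onset in full, so it all attaches to the next syllable.
Between /o/ (V2) and /u/ (V3): /tj/ — entire cluster is a permitted onset → onset /tj/, coda ∅.
Between /u/ (V3) and /e/ (V4): /npj/ splits as /n/ + /pj/ (/pj/ is the longest suffix that is a licit onset).
Result: dje.gjo.tjun.pjegn.
The third /j/ is in the onset of syllable 3 (/tjun/).

3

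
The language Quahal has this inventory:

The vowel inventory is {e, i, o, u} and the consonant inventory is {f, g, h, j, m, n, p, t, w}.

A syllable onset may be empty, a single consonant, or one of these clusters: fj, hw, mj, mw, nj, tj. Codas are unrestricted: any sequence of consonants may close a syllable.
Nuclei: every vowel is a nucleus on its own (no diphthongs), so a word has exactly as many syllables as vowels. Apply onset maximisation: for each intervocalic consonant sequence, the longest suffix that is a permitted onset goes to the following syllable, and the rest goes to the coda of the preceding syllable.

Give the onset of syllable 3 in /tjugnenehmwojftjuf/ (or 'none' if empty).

n

Nuclei (vowels): u, e, e, o, u → 5 syllables.
σ1/σ2 boundary: /gn/; trying suffixes from longest down, /n/ is the first permitted one, so coda /g/ | onset /n/.
σ2/σ3 boundary: /n/ → onset of the next syllable (single consonants are always licit onsets).
σ3/σ4 boundary: cluster /hmw/ — the longest permitted-onset suffix is /mw/; onset = /mw/, preceding coda = /h/.
σ4/σ5 boundary: /jftj/; trying suffixes from longest down, /tj/ is the first permitted one, so coda /jf/ | onset /tj/.
Result: tjug.ne.neh.mwojf.tjuf.
Syllable 3 is /neh/: onset /n/, nucleus /e/, coda /h/.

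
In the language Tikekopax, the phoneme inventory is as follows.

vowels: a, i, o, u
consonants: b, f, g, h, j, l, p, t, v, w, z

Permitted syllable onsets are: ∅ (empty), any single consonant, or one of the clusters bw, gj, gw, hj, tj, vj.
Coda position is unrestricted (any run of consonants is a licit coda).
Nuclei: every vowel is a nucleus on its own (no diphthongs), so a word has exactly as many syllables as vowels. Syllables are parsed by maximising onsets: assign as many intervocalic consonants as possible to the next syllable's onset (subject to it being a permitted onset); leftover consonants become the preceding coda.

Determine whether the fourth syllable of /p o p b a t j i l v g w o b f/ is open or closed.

closed

Vowels present: o, a, i, o; each is a nucleus, giving 4 syllables.
/o…a/ gap (V1→V2): /pb/; trying suffixes from longest down, /b/ is the first permitted one, so coda /p/ | onset /b/.
/a…i/ gap (V2→V3): cluster /tj/ — /tj/ is itself a permitted onset, so the whole cluster goes right; preceding coda = ∅.
/i…o/ gap (V3→V4): /lvgw/ splits as /lv/ + /gw/ (/gw/ is the longest suffix that is a licit onset).
Result: pop.ba.tjilv.gwobf.
Syllable 4 is /gwobf/ with coda /bf/, so it is closed.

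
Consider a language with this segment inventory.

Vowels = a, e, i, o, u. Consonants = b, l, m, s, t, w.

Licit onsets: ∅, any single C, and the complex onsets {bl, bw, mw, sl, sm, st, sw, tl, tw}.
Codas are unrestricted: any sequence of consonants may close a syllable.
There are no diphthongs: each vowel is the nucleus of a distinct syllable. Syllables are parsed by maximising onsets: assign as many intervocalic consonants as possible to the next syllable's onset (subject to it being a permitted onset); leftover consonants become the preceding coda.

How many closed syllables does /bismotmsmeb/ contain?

Nuclei (vowels): i, o, e → 3 syllables.
σ1/σ2 boundary: cluster /sm/ — /sm/ is itself a permitted onset, so the whole cluster goes right; preceding coda = ∅.
σ2/σ3 boundary: /tmsm/ splits as /tm/ + /sm/ (/sm/ is the longest suffix that is a licit onset).
So the parse is bi.smotm.smeb.
Classifying each syllable: /bi/ (open), /smotm/ (closed), /smeb/ (closed).
Closed syllables: 2.

2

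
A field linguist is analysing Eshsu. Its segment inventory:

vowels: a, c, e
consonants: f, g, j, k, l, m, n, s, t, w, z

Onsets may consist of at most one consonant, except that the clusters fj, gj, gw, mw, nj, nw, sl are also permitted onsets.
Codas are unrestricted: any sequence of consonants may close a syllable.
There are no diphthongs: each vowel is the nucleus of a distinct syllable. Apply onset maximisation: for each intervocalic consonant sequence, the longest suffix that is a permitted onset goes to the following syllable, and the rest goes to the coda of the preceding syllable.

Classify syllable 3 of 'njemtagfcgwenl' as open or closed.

Vowels present: e, a, c, e; each is a nucleus, giving 4 syllables.
V1 /e/ – V2 /a/: /mt/; trying suffixes from longest down, /t/ is the first permitted one, so coda /m/ | onset /t/.
V2 /a/ – V3 /c/: cluster /gf/ — the longest permitted-onset suffix is /f/; onset = /f/, preceding coda = /g/.
V3 /c/ – V4 /e/: /gw/ — entire cluster is a permitted onset → onset /gw/, coda ∅.
Result: njem.tag.fc.gwenl.
Syllable 3 is /fc/; it ends in its nucleus with no coda, so it is open.

open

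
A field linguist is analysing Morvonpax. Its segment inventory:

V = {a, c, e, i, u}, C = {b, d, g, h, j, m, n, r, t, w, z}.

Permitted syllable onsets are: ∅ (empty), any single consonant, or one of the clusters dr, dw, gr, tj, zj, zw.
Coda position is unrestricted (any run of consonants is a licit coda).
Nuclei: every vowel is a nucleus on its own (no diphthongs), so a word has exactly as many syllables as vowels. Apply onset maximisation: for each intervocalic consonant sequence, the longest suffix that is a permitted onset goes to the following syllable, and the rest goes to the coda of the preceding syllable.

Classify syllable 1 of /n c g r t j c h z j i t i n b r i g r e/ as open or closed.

Nuclei (vowels): c, c, i, i, i, e → 6 syllables.
σ1/σ2 boundary: /grtj/ — longest licit onset from the right is /tj/, leaving /gr/ as coda.
σ2/σ3 boundary: cluster /hzj/ — the longest permitted-onset suffix is /zj/; onset = /zj/, preceding coda = /h/.
σ3/σ4 boundary: just /t/ — single C goes to the following onset.
σ4/σ5 boundary: cluster /nbr/ — the longest permitted-onset suffix is /r/; onset = /r/, preceding coda = /nb/.
σ5/σ6 boundary: /gr/ is a licit onset in full, so it all attaches to the next syllable.
Result: ncgr.tjch.zji.tinb.ri.gre.
Syllable 1 is /ncgr/ with coda /gr/, so it is closed.

closed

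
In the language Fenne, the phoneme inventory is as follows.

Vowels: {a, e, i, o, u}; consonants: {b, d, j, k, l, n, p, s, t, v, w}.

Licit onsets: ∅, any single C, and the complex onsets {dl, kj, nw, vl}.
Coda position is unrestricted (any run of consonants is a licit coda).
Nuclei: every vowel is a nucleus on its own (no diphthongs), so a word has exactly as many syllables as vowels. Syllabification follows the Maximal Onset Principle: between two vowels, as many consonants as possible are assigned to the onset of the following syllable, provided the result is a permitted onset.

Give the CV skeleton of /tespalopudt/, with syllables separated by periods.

Vowels present: e, a, o, u; each is a nucleus, giving 4 syllables.
V1 /e/ – V2 /a/: /sp/; trying suffixes from longest down, /p/ is the first permitted one, so coda /s/ | onset /p/.
V2 /a/ – V3 /o/: /l/ is a single consonant, so it becomes the next onset.
V3 /o/ – V4 /u/: /p/ is a single consonant, so it becomes the next onset.
Syllabification: tes.pa.lo.pudt.
Mapping each syllable to C/V: /tes/ → CVC, /pa/ → CV, /lo/ → CV, /pudt/ → CVCC.

CVC.CV.CV.CVCC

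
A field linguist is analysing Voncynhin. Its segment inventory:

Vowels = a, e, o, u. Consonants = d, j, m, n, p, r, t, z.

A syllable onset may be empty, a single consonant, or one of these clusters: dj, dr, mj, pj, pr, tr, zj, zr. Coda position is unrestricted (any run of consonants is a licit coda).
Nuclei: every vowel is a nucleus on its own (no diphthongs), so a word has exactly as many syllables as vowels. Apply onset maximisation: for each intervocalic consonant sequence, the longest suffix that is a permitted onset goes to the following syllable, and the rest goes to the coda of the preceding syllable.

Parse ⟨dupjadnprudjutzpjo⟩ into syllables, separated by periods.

du.pjadn.pru.djutz.pjo

The vowels are u, a, u, u, o — 5 nuclei, so 5 syllables.
/u…a/ gap (V1→V2): /pj/ is a licit onset in full, so it all attaches to the next syllable.
/a…u/ gap (V2→V3): /dnpr/ — longest licit onset from the right is /pr/, leaving /dn/ as coda.
/u…u/ gap (V3→V4): /dj/ is a licit onset in full, so it all attaches to the next syllable.
/u…o/ gap (V4→V5): /tzpj/ splits as /tz/ + /pj/ (/pj/ is the longest suffix that is a licit onset).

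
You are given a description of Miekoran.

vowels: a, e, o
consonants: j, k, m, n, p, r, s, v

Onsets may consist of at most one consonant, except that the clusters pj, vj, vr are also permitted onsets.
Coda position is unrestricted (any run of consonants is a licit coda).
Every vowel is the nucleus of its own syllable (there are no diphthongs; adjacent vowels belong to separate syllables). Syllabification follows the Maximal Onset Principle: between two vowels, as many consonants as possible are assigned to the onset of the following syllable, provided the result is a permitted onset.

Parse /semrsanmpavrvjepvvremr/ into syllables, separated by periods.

semr.sanm.pavr.vjepv.vremr

Vowels present: e, a, a, e, e; each is a nucleus, giving 5 syllables.
Between /e/ (V1) and /a/ (V2): /mrs/; trying suffixes from longest down, /s/ is the first permitted one, so coda /mr/ | onset /s/.
Between /a/ (V2) and /a/ (V3): /nmp/ splits as /nm/ + /p/ (/p/ is the longest suffix that is a licit onset).
Between /a/ (V3) and /e/ (V4): /vrvj/ splits as /vr/ + /vj/ (/vj/ is the longest suffix that is a licit onset).
Between /e/ (V4) and /e/ (V5): /pvvr/; trying suffixes from longest down, /vr/ is the first permitted one, so coda /pv/ | onset /vr/.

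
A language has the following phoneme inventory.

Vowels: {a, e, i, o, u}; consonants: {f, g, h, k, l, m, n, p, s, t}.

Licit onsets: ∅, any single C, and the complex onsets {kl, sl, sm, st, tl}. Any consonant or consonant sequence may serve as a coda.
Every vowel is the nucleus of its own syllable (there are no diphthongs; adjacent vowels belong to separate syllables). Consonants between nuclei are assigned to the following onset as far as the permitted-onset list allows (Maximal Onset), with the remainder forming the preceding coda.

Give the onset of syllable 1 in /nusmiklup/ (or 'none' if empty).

n

The vowels are u, i, u — 3 nuclei, so 3 syllables.
V1 /u/ – V2 /i/: cluster /sm/ — /sm/ is itself a permitted onset, so the whole cluster goes right; preceding coda = ∅.
V2 /i/ – V3 /u/: /kl/ — entire cluster is a permitted onset → onset /kl/, coda ∅.
So the parse is nu.smi.klup.
Syllable 1 is /nu/: onset /n/, nucleus /u/, coda ∅.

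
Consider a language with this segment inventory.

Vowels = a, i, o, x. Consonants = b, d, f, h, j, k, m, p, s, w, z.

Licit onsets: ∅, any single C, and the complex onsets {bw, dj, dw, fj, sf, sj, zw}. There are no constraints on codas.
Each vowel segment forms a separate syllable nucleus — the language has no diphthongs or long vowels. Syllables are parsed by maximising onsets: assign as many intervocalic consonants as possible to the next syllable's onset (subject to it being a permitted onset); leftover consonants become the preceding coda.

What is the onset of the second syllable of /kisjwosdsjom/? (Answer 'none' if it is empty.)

The vowels are i, o, o — 3 nuclei, so 3 syllables.
σ1/σ2 boundary: /sjw/; trying suffixes from longest down, /w/ is the first permitted one, so coda /sj/ | onset /w/.
σ2/σ3 boundary: /sdsj/; trying suffixes from longest down, /sj/ is the first permitted one, so coda /sd/ | onset /sj/.
Putting it together: kisj.wosd.sjom.
Syllable 2 is /wosd/: onset /w/, nucleus /o/, coda /sd/.

w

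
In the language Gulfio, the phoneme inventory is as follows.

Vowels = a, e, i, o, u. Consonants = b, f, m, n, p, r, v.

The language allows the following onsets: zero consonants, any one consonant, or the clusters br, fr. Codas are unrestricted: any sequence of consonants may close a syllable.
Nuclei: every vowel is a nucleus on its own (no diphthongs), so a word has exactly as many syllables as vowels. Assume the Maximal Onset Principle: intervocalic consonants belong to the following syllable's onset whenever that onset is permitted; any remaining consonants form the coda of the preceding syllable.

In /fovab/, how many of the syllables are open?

1

The vowels are o, a — 2 nuclei, so 2 syllables.
Between /o/ (V1) and /a/ (V2): /v/ is a single consonant, so it becomes the next onset.
Putting it together: fo.vab.
Classifying each syllable: /fo/ (open), /vab/ (closed).
Open syllables: 1.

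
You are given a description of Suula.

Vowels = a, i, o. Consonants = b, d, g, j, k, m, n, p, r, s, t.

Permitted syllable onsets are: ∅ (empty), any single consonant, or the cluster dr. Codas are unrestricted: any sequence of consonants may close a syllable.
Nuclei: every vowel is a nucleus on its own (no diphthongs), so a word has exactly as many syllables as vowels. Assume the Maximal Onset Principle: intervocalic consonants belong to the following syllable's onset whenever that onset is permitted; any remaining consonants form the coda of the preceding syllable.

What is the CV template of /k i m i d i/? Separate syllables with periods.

Vowels present: i, i, i; each is a nucleus, giving 3 syllables.
/i…i/ gap (V1→V2): just /m/ — single C goes to the following onset.
/i…i/ gap (V2→V3): /d/ is a single consonant, so it becomes the next onset.
Syllabification: ki.mi.di.
Mapping each syllable to C/V: /ki/ → CV, /mi/ → CV, /di/ → CV.

CV.CV.CV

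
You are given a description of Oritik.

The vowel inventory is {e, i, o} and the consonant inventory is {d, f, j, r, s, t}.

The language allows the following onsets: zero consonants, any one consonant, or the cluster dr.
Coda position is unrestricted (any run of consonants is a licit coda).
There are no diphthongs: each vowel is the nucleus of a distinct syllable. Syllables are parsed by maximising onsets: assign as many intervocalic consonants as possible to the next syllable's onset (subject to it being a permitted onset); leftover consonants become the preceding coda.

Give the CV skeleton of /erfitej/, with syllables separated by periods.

VC.CV.CVC

Nuclei (vowels): e, i, e → 3 syllables.
V1 /e/ – V2 /i/: /rf/; trying suffixes from longest down, /f/ is the first permitted one, so coda /r/ | onset /f/.
V2 /i/ – V3 /e/: /t/ is a single consonant, so it becomes the next onset.
Syllabification: er.fi.tej.
Mapping each syllable to C/V: /er/ → VC, /fi/ → CV, /tej/ → CVC.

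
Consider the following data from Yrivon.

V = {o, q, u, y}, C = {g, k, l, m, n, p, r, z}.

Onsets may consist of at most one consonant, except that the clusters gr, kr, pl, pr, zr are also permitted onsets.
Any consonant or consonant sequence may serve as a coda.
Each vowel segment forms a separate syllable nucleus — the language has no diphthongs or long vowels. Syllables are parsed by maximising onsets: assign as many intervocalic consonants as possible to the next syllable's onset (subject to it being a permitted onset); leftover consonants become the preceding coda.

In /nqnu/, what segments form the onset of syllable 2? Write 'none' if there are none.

The vowels are q, u — 2 nuclei, so 2 syllables.
V1 /q/ – V2 /u/: /n/ → onset of the next syllable (single consonants are always licit onsets).
Putting it together: nq.nu.
Syllable 2 is /nu/: onset /n/, nucleus /u/, coda ∅.

n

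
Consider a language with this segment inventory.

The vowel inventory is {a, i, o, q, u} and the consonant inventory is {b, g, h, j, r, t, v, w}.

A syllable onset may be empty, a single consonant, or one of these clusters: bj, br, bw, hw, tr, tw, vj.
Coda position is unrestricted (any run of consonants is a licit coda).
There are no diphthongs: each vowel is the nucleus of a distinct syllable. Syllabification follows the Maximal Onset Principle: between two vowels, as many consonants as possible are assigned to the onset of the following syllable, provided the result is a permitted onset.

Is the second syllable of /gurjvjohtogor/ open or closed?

closed

Nuclei (vowels): u, o, o, o → 4 syllables.
V1 /u/ – V2 /o/: cluster /rjvj/ — the longest permitted-onset suffix is /vj/; onset = /vj/, preceding coda = /rj/.
V2 /o/ – V3 /o/: /ht/ splits as /h/ + /t/ (/t/ is the longest suffix that is a licit onset).
V3 /o/ – V4 /o/: just /g/ — single C goes to the following onset.
Result: gurj.vjoh.to.gor.
Syllable 2 is /vjoh/ with coda /h/, so it is closed.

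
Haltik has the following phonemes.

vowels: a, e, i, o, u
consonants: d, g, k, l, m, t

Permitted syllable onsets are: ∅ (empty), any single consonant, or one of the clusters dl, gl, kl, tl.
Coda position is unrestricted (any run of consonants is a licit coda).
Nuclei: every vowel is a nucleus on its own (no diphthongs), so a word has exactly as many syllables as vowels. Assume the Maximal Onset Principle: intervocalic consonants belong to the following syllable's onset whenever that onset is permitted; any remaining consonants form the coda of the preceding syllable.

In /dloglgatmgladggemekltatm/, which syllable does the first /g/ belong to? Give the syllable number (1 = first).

1

Nuclei (vowels): o, a, a, e, e, a → 6 syllables.
/o…a/ gap (V1→V2): /glg/ splits as /gl/ + /g/ (/g/ is the longest suffix that is a licit onset).
/a…a/ gap (V2→V3): /tmgl/; trying suffixes from longest down, /gl/ is the first permitted one, so coda /tm/ | onset /gl/.
/a…e/ gap (V3→V4): /dgg/ splits as /dg/ + /g/ (/g/ is the longest suffix that is a licit onset).
/e…e/ gap (V4→V5): /m/ → onset of the next syllable (single consonants are always licit onsets).
/e…a/ gap (V5→V6): cluster /klt/ — the longest permitted-onset suffix is /t/; onset = /t/, preceding coda = /kl/.
Putting it together: dlogl.gatm.gladg.ge.mekl.tatm.
The first /g/ is in the coda of syllable 1 (/dlogl/).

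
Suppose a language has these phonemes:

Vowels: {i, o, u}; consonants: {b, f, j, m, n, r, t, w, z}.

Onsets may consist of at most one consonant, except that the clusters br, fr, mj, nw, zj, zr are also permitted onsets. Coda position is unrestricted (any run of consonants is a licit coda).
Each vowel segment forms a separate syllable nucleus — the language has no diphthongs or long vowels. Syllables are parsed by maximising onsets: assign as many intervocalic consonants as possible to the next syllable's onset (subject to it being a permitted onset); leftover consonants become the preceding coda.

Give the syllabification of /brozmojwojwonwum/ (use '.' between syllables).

broz.moj.woj.wo.nwum

Vowels present: o, o, o, o, u; each is a nucleus, giving 5 syllables.
V1 /o/ – V2 /o/: /zm/ — longest licit onset from the right is /m/, leaving /z/ as coda.
V2 /o/ – V3 /o/: /jw/ — longest licit onset from the right is /w/, leaving /j/ as coda.
V3 /o/ – V4 /o/: /jw/ — longest licit onset from the right is /w/, leaving /j/ as coda.
V4 /o/ – V5 /u/: cluster /nw/ — /nw/ is itself a permitted onset, so the whole cluster goes right; preceding coda = ∅.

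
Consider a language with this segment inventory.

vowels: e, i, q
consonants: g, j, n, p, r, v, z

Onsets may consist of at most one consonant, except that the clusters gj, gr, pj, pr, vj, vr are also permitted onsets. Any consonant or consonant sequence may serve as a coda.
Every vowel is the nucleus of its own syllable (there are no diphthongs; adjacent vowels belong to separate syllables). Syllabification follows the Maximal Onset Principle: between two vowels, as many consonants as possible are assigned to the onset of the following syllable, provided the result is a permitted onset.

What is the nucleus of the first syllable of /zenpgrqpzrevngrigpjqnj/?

e

The vowels are e, q, e, i, q — 5 nuclei, so 5 syllables.
The first nucleus (vowel 1 from the left) is /e/.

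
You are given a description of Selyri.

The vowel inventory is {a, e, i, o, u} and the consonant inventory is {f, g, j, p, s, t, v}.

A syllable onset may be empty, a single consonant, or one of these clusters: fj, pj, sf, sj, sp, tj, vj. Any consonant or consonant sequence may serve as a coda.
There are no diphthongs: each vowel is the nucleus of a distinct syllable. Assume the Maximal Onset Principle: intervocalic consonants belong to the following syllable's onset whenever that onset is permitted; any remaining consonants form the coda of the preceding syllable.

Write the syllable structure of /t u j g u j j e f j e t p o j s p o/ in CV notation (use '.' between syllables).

CVC.CVC.CV.CCVC.CVC.CCV

Vowels present: u, u, e, e, o, o; each is a nucleus, giving 6 syllables.
Between /u/ (V1) and /u/ (V2): /jg/ splits as /j/ + /g/ (/g/ is the longest suffix that is a licit onset).
Between /u/ (V2) and /e/ (V3): /jj/ — longest licit onset from the right is /j/, leaving /j/ as coda.
Between /e/ (V3) and /e/ (V4): /fj/ is a licit onset in full, so it all attaches to the next syllable.
Between /e/ (V4) and /o/ (V5): /tp/ splits as /t/ + /p/ (/p/ is the longest suffix that is a licit onset).
Between /o/ (V5) and /o/ (V6): /jsp/ — longest licit onset from the right is /sp/, leaving /j/ as coda.
Result: tuj.guj.je.fjet.poj.spo.
Mapping each syllable to C/V: /tuj/ → CVC, /guj/ → CVC, /je/ → CV, /fjet/ → CCVC, /poj/ → CVC, /spo/ → CCV.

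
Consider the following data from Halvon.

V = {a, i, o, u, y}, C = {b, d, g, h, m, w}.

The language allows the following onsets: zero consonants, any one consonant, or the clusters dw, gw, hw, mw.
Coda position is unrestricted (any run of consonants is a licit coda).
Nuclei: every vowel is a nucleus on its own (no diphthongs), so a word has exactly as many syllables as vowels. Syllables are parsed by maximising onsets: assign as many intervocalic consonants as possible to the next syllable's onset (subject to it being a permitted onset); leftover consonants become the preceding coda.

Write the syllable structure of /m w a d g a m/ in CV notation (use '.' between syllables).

CCVC.CVC

Vowels present: a, a; each is a nucleus, giving 2 syllables.
Between /a/ (V1) and /a/ (V2): /dg/ — longest licit onset from the right is /g/, leaving /d/ as coda.
Syllabification: mwad.gam.
Mapping each syllable to C/V: /mwad/ → CCVC, /gam/ → CVC.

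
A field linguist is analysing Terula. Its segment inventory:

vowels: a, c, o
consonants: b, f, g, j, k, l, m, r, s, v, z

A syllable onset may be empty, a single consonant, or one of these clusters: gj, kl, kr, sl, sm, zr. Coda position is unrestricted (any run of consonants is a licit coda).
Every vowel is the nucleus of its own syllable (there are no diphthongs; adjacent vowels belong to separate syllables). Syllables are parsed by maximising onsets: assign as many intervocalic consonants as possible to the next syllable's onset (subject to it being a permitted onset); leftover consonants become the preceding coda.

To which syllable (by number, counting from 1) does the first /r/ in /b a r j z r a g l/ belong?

Vowels present: a, a; each is a nucleus, giving 2 syllables.
V1 /a/ – V2 /a/: /rjzr/ — longest licit onset from the right is /zr/, leaving /rj/ as coda.
So the parse is barj.zragl.
The first /r/ is in the coda of syllable 1 (/barj/).

1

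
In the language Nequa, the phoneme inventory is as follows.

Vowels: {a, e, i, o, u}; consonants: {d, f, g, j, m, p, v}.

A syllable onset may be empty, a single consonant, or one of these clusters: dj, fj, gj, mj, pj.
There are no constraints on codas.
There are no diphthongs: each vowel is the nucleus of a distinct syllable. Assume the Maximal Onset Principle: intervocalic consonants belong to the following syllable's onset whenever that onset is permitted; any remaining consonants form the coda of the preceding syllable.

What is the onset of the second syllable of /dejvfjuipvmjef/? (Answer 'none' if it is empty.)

fj

Vowels present: e, u, i, e; each is a nucleus, giving 4 syllables.
σ1/σ2 boundary: /jvfj/ — longest licit onset from the right is /fj/, leaving /jv/ as coda.
σ2/σ3 boundary: hiatus — the boundary sits between the two vowels.
σ3/σ4 boundary: /pvmj/ splits as /pv/ + /mj/ (/mj/ is the longest suffix that is a licit onset).
Syllabification: dejv.fju.ipv.mjef.
Syllable 2 is /fju/: onset /fj/, nucleus /u/, coda ∅.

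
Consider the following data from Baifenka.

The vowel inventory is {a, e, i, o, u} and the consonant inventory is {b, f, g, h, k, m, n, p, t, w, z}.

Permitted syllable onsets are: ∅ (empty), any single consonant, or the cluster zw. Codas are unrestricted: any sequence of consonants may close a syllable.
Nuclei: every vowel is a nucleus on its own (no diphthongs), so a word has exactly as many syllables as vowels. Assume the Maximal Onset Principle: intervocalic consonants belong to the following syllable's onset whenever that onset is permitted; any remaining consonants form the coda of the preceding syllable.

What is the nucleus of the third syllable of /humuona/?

Nuclei (vowels): u, u, o, a → 4 syllables.
The third nucleus (vowel 3 from the left) is /o/.

o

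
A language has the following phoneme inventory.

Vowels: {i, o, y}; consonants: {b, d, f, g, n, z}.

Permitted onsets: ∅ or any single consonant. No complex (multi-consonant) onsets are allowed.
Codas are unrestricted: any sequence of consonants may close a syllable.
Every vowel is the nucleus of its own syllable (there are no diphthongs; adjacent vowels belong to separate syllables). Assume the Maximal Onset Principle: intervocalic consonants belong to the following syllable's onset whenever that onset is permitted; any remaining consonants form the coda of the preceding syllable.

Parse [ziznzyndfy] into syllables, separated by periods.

zizn.zynd.fy

Nuclei (vowels): i, y, y → 3 syllables.
Between /i/ (V1) and /y/ (V2): /znz/ splits as /zn/ + /z/ (/z/ is the longest suffix that is a licit onset).
Between /y/ (V2) and /y/ (V3): /ndf/ splits as /nd/ + /f/ (/f/ is the longest suffix that is a licit onset).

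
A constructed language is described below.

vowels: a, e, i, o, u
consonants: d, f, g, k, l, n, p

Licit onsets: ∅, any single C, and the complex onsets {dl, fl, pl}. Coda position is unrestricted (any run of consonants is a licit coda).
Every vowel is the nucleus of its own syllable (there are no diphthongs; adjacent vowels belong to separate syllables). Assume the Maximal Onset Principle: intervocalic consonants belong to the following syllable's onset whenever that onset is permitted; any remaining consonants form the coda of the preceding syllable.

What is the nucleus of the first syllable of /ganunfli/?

a

Nuclei (vowels): a, u, i → 3 syllables.
The first nucleus (vowel 1 from the left) is /a/.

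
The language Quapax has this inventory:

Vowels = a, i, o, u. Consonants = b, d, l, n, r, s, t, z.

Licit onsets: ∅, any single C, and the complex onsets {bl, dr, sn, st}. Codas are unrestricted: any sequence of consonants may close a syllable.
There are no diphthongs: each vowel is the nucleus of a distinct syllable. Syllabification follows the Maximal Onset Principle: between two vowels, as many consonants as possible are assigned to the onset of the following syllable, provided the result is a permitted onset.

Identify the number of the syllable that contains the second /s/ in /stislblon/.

1

The vowels are i, o — 2 nuclei, so 2 syllables.
/i…o/ gap (V1→V2): /slbl/; trying suffixes from longest down, /bl/ is the first permitted one, so coda /sl/ | onset /bl/.
Result: stisl.blon.
The second /s/ is in the coda of syllable 1 (/stisl/).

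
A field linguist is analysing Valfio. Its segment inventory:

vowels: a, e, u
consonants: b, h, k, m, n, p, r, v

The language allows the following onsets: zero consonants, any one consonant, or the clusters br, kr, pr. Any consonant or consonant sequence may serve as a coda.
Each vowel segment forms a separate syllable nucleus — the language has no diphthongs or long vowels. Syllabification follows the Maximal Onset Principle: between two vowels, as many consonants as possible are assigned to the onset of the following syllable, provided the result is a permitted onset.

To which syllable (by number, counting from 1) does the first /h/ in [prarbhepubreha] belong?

2

The vowels are a, e, u, e, a — 5 nuclei, so 5 syllables.
V1 /a/ – V2 /e/: /rbh/ splits as /rb/ + /h/ (/h/ is the longest suffix that is a licit onset).
V2 /e/ – V3 /u/: just /p/ — single C goes to the following onset.
V3 /u/ – V4 /e/: /br/ — entire cluster is a permitted onset → onset /br/, coda ∅.
V4 /e/ – V5 /a/: /h/ → onset of the next syllable (single consonants are always licit onsets).
Syllabification: prarb.he.pu.bre.ha.
The first /h/ is in the onset of syllable 2 (/he/).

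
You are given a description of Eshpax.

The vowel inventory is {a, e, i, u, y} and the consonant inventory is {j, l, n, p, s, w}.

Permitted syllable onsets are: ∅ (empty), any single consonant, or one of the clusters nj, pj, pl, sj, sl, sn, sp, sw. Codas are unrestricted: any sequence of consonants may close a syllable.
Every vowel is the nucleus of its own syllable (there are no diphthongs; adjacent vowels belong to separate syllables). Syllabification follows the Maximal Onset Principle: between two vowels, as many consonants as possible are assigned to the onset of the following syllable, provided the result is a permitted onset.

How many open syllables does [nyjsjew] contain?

Vowels present: y, e; each is a nucleus, giving 2 syllables.
V1 /y/ – V2 /e/: /jsj/; trying suffixes from longest down, /sj/ is the first permitted one, so coda /j/ | onset /sj/.
Putting it together: nyj.sjew.
Classifying each syllable: /nyj/ (closed), /sjew/ (closed).
Open syllables: 0.

0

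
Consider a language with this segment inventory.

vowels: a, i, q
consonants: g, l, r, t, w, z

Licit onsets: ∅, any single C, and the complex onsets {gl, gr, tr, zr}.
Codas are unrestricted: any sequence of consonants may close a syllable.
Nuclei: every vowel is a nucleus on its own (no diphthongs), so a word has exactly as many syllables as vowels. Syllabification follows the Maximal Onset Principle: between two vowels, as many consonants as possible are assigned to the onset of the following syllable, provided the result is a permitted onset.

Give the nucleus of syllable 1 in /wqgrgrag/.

q

The vowels are q, a — 2 nuclei, so 2 syllables.
The first nucleus (vowel 1 from the left) is /q/.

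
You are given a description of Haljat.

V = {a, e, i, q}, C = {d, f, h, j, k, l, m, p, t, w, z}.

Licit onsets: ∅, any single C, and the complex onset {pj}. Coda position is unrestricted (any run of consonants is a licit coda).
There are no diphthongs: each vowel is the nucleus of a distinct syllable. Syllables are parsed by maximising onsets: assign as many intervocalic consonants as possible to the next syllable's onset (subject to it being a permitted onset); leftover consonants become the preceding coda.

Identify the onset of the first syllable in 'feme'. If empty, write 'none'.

The vowels are e, e — 2 nuclei, so 2 syllables.
σ1/σ2 boundary: /m/ → onset of the next syllable (single consonants are always licit onsets).
So the parse is fe.me.
Syllable 1 is /fe/: onset /f/, nucleus /e/, coda ∅.

f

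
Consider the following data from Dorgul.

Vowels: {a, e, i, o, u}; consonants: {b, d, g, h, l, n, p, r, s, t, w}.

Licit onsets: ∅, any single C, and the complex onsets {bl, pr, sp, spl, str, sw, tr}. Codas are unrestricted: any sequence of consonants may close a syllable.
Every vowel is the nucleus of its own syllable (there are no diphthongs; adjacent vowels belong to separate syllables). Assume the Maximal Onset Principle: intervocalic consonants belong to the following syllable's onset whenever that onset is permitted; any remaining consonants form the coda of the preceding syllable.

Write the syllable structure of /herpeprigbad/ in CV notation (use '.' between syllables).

Vowels present: e, e, i, a; each is a nucleus, giving 4 syllables.
Between /e/ (V1) and /e/ (V2): /rp/; trying suffixes from longest down, /p/ is the first permitted one, so coda /r/ | onset /p/.
Between /e/ (V2) and /i/ (V3): /pr/ — entire cluster is a permitted onset → onset /pr/, coda ∅.
Between /i/ (V3) and /a/ (V4): cluster /gb/ — the longest permitted-onset suffix is /b/; onset = /b/, preceding coda = /g/.
Result: her.pe.prig.bad.
Mapping each syllable to C/V: /her/ → CVC, /pe/ → CV, /prig/ → CCVC, /bad/ → CVC.

CVC.CV.CCVC.CVC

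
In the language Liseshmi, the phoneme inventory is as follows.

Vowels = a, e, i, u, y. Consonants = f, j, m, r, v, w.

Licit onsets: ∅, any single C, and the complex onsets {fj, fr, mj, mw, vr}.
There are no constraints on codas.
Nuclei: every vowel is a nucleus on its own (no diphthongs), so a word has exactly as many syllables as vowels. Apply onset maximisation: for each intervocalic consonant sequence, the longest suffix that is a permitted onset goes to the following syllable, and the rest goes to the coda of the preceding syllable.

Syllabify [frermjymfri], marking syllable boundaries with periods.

Nuclei (vowels): e, y, i → 3 syllables.
/e…y/ gap (V1→V2): /rmj/ — longest licit onset from the right is /mj/, leaving /r/ as coda.
/y…i/ gap (V2→V3): /mfr/ — longest licit onset from the right is /fr/, leaving /m/ as coda.

frer.mjym.fri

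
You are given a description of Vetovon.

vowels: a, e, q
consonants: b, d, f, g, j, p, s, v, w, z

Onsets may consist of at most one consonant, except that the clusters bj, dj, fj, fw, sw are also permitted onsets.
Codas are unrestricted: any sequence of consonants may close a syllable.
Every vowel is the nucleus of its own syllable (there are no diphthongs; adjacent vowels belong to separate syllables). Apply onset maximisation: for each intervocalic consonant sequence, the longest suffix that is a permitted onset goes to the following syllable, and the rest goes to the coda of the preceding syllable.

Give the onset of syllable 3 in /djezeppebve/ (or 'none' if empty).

p

The vowels are e, e, e, e — 4 nuclei, so 4 syllables.
V1 /e/ – V2 /e/: /z/ → onset of the next syllable (single consonants are always licit onsets).
V2 /e/ – V3 /e/: cluster /pp/ — the longest permitted-onset suffix is /p/; onset = /p/, preceding coda = /p/.
V3 /e/ – V4 /e/: cluster /bv/ — the longest permitted-onset suffix is /v/; onset = /v/, preceding coda = /b/.
So the parse is dje.zep.peb.ve.
Syllable 3 is /peb/: onset /p/, nucleus /e/, coda /b/.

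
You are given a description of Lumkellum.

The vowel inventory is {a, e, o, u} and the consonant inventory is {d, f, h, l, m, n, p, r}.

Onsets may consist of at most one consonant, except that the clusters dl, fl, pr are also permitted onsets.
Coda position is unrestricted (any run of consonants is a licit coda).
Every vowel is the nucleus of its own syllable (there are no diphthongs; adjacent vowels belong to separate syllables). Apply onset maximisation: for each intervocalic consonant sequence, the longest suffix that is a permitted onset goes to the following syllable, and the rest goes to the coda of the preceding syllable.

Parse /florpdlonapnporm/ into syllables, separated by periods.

Nuclei (vowels): o, o, a, o → 4 syllables.
Between /o/ (V1) and /o/ (V2): /rpdl/; trying suffixes from longest down, /dl/ is the first permitted one, so coda /rp/ | onset /dl/.
Between /o/ (V2) and /a/ (V3): /n/ is a single consonant, so it becomes the next onset.
Between /a/ (V3) and /o/ (V4): cluster /pnp/ — the longest permitted-onset suffix is /p/; onset = /p/, preceding coda = /pn/.

florp.dlo.napn.porm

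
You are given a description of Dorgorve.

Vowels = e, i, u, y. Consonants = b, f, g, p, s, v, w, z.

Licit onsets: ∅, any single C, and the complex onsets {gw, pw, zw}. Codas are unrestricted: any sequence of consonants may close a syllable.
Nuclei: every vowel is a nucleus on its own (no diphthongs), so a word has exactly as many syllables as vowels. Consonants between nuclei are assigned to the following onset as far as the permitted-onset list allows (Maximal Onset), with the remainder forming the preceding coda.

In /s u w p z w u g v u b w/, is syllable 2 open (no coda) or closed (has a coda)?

closed

The vowels are u, u, u — 3 nuclei, so 3 syllables.
V1 /u/ – V2 /u/: cluster /wpzw/ — the longest permitted-onset suffix is /zw/; onset = /zw/, preceding coda = /wp/.
V2 /u/ – V3 /u/: cluster /gv/ — the longest permitted-onset suffix is /v/; onset = /v/, preceding coda = /g/.
Syllabification: suwp.zwug.vubw.
Syllable 2 is /zwug/ with coda /g/, so it is closed.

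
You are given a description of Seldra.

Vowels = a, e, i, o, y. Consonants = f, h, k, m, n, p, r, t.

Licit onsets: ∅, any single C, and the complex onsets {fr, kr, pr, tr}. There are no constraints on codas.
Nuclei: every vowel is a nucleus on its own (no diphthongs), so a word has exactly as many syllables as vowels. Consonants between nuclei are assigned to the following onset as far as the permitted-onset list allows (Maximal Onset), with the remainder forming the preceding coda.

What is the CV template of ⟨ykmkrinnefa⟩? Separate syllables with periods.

Nuclei (vowels): y, i, e, a → 4 syllables.
/y…i/ gap (V1→V2): /kmkr/ — longest licit onset from the right is /kr/, leaving /km/ as coda.
/i…e/ gap (V2→V3): /nn/ — longest licit onset from the right is /n/, leaving /n/ as coda.
/e…a/ gap (V3→V4): /f/ is a single consonant, so it becomes the next onset.
Result: ykm.krin.ne.fa.
Mapping each syllable to C/V: /ykm/ → VCC, /krin/ → CCVC, /ne/ → CV, /fa/ → CV.

VCC.CCVC.CV.CV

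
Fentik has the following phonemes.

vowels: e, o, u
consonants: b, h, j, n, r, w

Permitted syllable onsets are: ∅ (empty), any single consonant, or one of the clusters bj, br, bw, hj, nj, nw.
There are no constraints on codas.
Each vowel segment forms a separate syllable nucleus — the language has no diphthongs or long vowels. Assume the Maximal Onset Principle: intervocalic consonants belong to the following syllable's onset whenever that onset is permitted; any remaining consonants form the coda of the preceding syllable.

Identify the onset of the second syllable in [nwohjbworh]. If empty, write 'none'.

bw

Nuclei (vowels): o, o → 2 syllables.
V1 /o/ – V2 /o/: /hjbw/ — longest licit onset from the right is /bw/, leaving /hj/ as coda.
Result: nwohj.bworh.
Syllable 2 is /bworh/: onset /bw/, nucleus /o/, coda /rh/.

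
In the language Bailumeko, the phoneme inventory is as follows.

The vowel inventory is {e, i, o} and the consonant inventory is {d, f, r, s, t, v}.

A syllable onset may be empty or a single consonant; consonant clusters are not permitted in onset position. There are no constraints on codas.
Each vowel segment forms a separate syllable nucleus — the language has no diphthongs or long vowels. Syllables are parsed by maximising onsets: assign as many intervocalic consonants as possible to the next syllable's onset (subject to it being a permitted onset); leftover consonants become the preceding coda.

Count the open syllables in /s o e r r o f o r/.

2

Vowels present: o, e, o, o; each is a nucleus, giving 4 syllables.
V1 /o/ – V2 /e/: hiatus — the boundary sits between the two vowels.
V2 /e/ – V3 /o/: /rr/ splits as /r/ + /r/ (/r/ is the longest suffix that is a licit onset).
V3 /o/ – V4 /o/: /f/ is a single consonant, so it becomes the next onset.
Result: so.er.ro.for.
Classifying each syllable: /so/ (open), /er/ (closed), /ro/ (open), /for/ (closed).
Open syllables: 2.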